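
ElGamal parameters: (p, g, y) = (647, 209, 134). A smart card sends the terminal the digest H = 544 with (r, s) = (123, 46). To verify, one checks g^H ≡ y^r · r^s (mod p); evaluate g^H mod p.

200

Squares mod 647: 209^1≡209, 209^2≡332, 209^4≡234, 209^8≡408, 209^16≡185, 209^32≡581, 209^64≡474, 209^128≡167, 209^256≡68, 209^512≡95
544 = 512 + 32, so 209^544 ≡ 95·581 ≡ 200 (mod 647)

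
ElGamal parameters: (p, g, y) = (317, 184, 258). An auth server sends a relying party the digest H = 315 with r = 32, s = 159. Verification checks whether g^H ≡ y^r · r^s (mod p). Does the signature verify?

Left side g^H mod p:
Squares mod 317: 184^1≡184, 184^2≡254, 184^4≡165, 184^8≡280, 184^16≡101, 184^32≡57, 184^64≡79, 184^128≡218, 184^256≡291
315 = 256 + 32 + 16 + 8 + 2 + 1, so 184^315 ≡ 291·57·101·280·254·184 ≡ 143 (mod 317)
Right side y^r · r^s mod p:
Squares mod 317: 258^1≡258, 258^2≡311, 258^4≡36, 258^8≡28, 258^16≡150, 258^32≡310
258^32 ≡ 310 (mod 317)
Squares mod 317: 32^1≡32, 32^2≡73, 32^4≡257, 32^8≡113, 32^16≡89, 32^32≡313, 32^64≡16, 32^128≡256
159 = 128 + 16 + 8 + 4 + 2 + 1, so 32^159 ≡ 256·89·113·257·73·32 ≡ 285 (mod 317)
310·285 = 88350 ≡ 224 (mod 317)
143 ≠ 224, so verification fails.

does not verify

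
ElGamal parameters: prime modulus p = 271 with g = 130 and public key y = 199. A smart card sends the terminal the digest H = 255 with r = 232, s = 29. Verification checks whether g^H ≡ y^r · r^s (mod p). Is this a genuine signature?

Left side g^H mod p:
Squares mod 271: 130^1≡130, 130^2≡98, 130^4≡119, 130^8≡69, 130^16≡154, 130^32≡139, 130^64≡80, 130^128≡167
255 = 128 + 64 + 32 + 16 + 8 + 4 + 2 + 1, so 130^255 ≡ 167·80·139·154·69·119·98·130 ≡ 29 (mod 271)
Right side y^r · r^s mod p:
Squares mod 271: 199^1≡199, 199^2≡35, 199^4≡141, 199^8≡98, 199^16≡119, 199^32≡69, 199^64≡154, 199^128≡139
232 = 128 + 64 + 32 + 8, so 199^232 ≡ 139·154·69·98 ≡ 39 (mod 271)
Squares mod 271: 232^1≡232, 232^2≡166, 232^4≡185, 232^8≡79, 232^16≡8
29 = 16 + 8 + 4 + 1, so 232^29 ≡ 8·79·185·232 ≡ 237 (mod 271)
39·237 = 9243 ≡ 29 (mod 271)
29 ≡ 29 (mod 271), so the signature is genuine.

genuine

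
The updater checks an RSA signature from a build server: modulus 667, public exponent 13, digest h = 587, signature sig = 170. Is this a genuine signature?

genuine

sig^2 ≡ 170^2 = 28900 ≡ 219
sig^4 ≡ 219^2 = 47961 ≡ 604
sig^8 ≡ 604^2 = 364816 ≡ 634
13 = 8 + 4 + 1, so sig^13 ≡ 634·604·170 ≡ 587 (mod 667)
Since 587 equals the digest 587, verification succeeds.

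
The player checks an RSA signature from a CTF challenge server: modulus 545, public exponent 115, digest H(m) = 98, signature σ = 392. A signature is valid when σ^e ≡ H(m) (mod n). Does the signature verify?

σ^115 mod 545 = 98
Since 98 equals the digest 98, verification succeeds.

verifies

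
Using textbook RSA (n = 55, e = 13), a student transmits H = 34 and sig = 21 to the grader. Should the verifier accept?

reject

sig^13 mod 55 = 21
The recovered value 21 does not match the digest 34.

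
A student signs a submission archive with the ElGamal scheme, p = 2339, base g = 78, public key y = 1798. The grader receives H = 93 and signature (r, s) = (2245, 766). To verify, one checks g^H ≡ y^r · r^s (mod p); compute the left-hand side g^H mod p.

78^2 = 6084 ≡ 1406
78^4 ≡ 1406^2 = 1976836 ≡ 381
78^8 ≡ 381^2 = 145161 ≡ 143
78^16 ≡ 143^2 = 20449 ≡ 1737
78^32 ≡ 1737^2 = 3017169 ≡ 2198
78^64 ≡ 2198^2 = 4831204 ≡ 1169
93 = 64 + 16 + 8 + 4 + 1, so 78^93 ≡ 1169·1737·143·381·78 ≡ 1893 (mod 2339)

1893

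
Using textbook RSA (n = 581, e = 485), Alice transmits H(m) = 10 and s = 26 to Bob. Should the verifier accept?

accept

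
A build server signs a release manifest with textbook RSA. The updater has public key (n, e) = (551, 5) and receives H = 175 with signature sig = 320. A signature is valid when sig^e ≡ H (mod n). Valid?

sig^2 ≡ 320^2 = 102400 ≡ 465
sig^4 ≡ 465^2 = 216225 ≡ 233
5 = 4 + 1, so sig^5 ≡ 233·320 ≡ 175 (mod 551)
175 = H, so the signature checks out.

yes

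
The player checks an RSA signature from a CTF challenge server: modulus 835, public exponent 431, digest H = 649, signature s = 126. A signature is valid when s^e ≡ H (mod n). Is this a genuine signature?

forged

s^2 ≡ 126^2 = 15876 ≡ 11
s^4 ≡ 11^2 = 121
s^8 ≡ 121^2 = 14641 ≡ 446
s^16 ≡ 446^2 = 198916 ≡ 186
s^32 ≡ 186^2 = 34596 ≡ 361
s^64 ≡ 361^2 = 130321 ≡ 61
s^128 ≡ 61^2 = 3721 ≡ 381
s^256 ≡ 381^2 = 145161 ≡ 706
431 = 256 + 128 + 32 + 8 + 4 + 2 + 1, so s^431 ≡ 706·381·361·446·121·11·126 ≡ 186 (mod 835)
186 ≠ 649, so verification fails.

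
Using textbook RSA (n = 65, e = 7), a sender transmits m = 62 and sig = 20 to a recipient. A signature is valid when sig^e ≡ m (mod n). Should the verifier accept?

sig^7 mod 65 = 45
sig^7 mod 65 = 45, but m = 62.

reject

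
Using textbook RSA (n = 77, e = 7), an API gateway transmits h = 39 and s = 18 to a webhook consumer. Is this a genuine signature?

genuine

Squares mod 77: s^1≡18, s^2≡16, s^4≡25
7 = 4 + 2 + 1, so s^7 ≡ 25·16·18 ≡ 39 (mod 77)
s^7 mod 77 = 39 matches h.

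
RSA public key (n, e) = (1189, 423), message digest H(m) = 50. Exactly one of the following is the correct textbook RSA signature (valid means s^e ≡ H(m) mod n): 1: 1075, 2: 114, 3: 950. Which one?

Candidate 1: Squares mod 1189: 1075^1≡1075, 1075^2≡1106, 1075^4≡944, 1075^8≡575, 1075^16≡83, 1075^32≡944, 1075^64≡575, 1075^128≡83, 1075^256≡944; 423 = 256 + 128 + 32 + 4 + 2 + 1, so 1075^423 ≡ 944·83·944·944·1106·1075 ≡ 1139 (mod 1189)
Candidate 2: Squares mod 1189: 114^1≡114, 114^2≡1106, 114^4≡944, 114^8≡575, 114^16≡83, 114^32≡944, 114^64≡575, 114^128≡83, 114^256≡944; 423 = 256 + 128 + 32 + 4 + 2 + 1, so 114^423 ≡ 944·83·944·944·1106·114 ≡ 50 (mod 1189)
  → matches H(m) = 50
Candidate 3: Squares mod 1189: 950^1≡950, 950^2≡49, 950^4≡23, 950^8≡529, 950^16≡426, 950^32≡748, 950^64≡674, 950^128≡78, 950^256≡139; 423 = 256 + 128 + 32 + 4 + 2 + 1, so 950^423 ≡ 139·78·748·23·49·950 ≡ 846 (mod 1189)

2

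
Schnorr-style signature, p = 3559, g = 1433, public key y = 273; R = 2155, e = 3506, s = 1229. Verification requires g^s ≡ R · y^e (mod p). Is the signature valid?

invalid

g^s mod p:
Squares mod 3559: 1433^1≡1433, 1433^2≡3505, 1433^4≡2916, 1433^8≡605, 1433^16≡3007, 1433^32≡2189, 1433^64≡1307, 1433^128≡3488, 1433^256≡1482, 1433^512≡421, 1433^1024≡2850
1229 = 1024 + 128 + 64 + 8 + 4 + 1, so 1433^1229 ≡ 2850·3488·1307·605·2916·1433 ≡ 680 (mod 3559)
R · y^e mod p:
Squares mod 3559: 273^1≡273, 273^2≡3349, 273^4≡1392, 273^8≡1568, 273^16≡2914, 273^32≡3181, 273^64≡524, 273^128≡533, 273^256≡2928, 273^512≡3112, 273^1024≡505, 273^2048≡2336
3506 = 2048 + 1024 + 256 + 128 + 32 + 16 + 2, so 273^3506 ≡ 2336·505·2928·533·3181·2914·3349 ≡ 3296 (mod 3559)
2155·3296 = 7102880 ≡ 2675 (mod 3559)
680 ≠ 2675; the check fails.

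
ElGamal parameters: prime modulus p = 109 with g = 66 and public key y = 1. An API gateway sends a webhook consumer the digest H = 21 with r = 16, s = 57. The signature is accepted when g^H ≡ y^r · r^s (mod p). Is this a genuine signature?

Left side g^H mod p:
66^2 = 4356 ≡ 105
66^4 ≡ 105^2 = 11025 ≡ 16
66^8 ≡ 16^2 = 256 ≡ 38
66^16 ≡ 38^2 = 1444 ≡ 27
21 = 16 + 4 + 1, so 66^21 ≡ 27·16·66 ≡ 63 (mod 109)
Right side y^r · r^s mod p:
1^2 = 1
1^4 ≡ 1^2 = 1
1^8 ≡ 1^2 = 1
1^16 ≡ 1^2 = 1
16^2 = 256 ≡ 38
16^4 ≡ 38^2 = 1444 ≡ 27
16^8 ≡ 27^2 = 729 ≡ 75
16^16 ≡ 75^2 = 5625 ≡ 66
16^32 ≡ 66^2 = 4356 ≡ 105
57 = 32 + 16 + 8 + 1, so 16^57 ≡ 105·66·75·16 ≡ 63 (mod 109)
1·63 = 63 ≡ 63 (mod 109)
63 ≡ 63 (mod 109), so the signature is genuine.

genuine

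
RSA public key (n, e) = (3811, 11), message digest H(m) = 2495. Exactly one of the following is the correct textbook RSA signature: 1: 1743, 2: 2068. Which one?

2

Candidate 1: Squares mod 3811: 1743^1≡1743, 1743^2≡682, 1743^4≡182, 1743^8≡2636; 11 = 8 + 2 + 1, so 1743^11 ≡ 2636·682·1743 ≡ 1316 (mod 3811)
Candidate 2: Squares mod 3811: 2068^1≡2068, 2068^2≡682, 2068^4≡182, 2068^8≡2636; 11 = 8 + 2 + 1, so 2068^11 ≡ 2636·682·2068 ≡ 2495 (mod 3811)
  → matches H(m) = 2495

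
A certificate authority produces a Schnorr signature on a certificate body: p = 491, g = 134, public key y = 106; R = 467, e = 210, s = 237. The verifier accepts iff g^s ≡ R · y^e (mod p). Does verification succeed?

g^s mod p:
134^2 = 17956 ≡ 280
134^4 ≡ 280^2 = 78400 ≡ 331
134^8 ≡ 331^2 = 109561 ≡ 68
134^16 ≡ 68^2 = 4624 ≡ 205
134^32 ≡ 205^2 = 42025 ≡ 290
134^64 ≡ 290^2 = 84100 ≡ 139
134^128 ≡ 139^2 = 19321 ≡ 172
237 = 128 + 64 + 32 + 8 + 4 + 1, so 134^237 ≡ 172·139·290·68·331·134 ≡ 65 (mod 491)
R · y^e mod p:
106^2 = 11236 ≡ 434
106^4 ≡ 434^2 = 188356 ≡ 303
106^8 ≡ 303^2 = 91809 ≡ 483
106^16 ≡ 483^2 = 233289 ≡ 64
106^32 ≡ 64^2 = 4096 ≡ 168
106^64 ≡ 168^2 = 28224 ≡ 237
106^128 ≡ 237^2 = 56169 ≡ 195
210 = 128 + 64 + 16 + 2, so 106^210 ≡ 195·237·64·434 ≡ 386 (mod 491)
467·386 = 180262 ≡ 65 (mod 491)
65 ≡ 65 (mod 491); signature holds.

passes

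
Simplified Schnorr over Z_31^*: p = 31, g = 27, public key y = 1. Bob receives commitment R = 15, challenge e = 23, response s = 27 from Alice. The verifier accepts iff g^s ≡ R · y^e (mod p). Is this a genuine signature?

genuine

g^s mod p:
27^27 mod 31 = 15
R · y^e mod p:
1^23 mod 31 = 1
15·1 = 15 ≡ 15 (mod 31)
15 ≡ 15 (mod 31); signature holds.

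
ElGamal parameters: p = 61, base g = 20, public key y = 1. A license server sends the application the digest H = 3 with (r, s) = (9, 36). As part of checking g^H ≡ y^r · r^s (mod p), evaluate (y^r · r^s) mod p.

9

1^2 = 1
1^4 ≡ 1^2 = 1
1^8 ≡ 1^2 = 1
9 = 8 + 1, so 1^9 ≡ 1·1 ≡ 1 (mod 61)
9^2 = 81 ≡ 20
9^4 ≡ 20^2 = 400 ≡ 34
9^8 ≡ 34^2 = 1156 ≡ 58
9^16 ≡ 58^2 = 3364 ≡ 9
9^32 ≡ 9^2 = 81 ≡ 20
36 = 32 + 4, so 9^36 ≡ 20·34 ≡ 9 (mod 61)
y^r · r^s ≡ 1·9 = 9 ≡ 9 (mod 61)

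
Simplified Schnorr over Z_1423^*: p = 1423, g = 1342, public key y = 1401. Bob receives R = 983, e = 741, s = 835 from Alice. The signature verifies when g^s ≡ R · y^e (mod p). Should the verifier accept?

reject

g^s mod p:
1342^2 = 1800964 ≡ 869
1342^4 ≡ 869^2 = 755161 ≡ 971
1342^8 ≡ 971^2 = 942841 ≡ 815
1342^16 ≡ 815^2 = 664225 ≡ 1107
1342^32 ≡ 1107^2 = 1225449 ≡ 246
1342^64 ≡ 246^2 = 60516 ≡ 750
1342^128 ≡ 750^2 = 562500 ≡ 415
1342^256 ≡ 415^2 = 172225 ≡ 42
1342^512 ≡ 42^2 = 1764 ≡ 341
835 = 512 + 256 + 64 + 2 + 1, so 1342^835 ≡ 341·42·750·869·1342 ≡ 300 (mod 1423)
R · y^e mod p:
1401^2 = 1962801 ≡ 484
1401^4 ≡ 484^2 = 234256 ≡ 884
1401^8 ≡ 884^2 = 781456 ≡ 229
1401^16 ≡ 229^2 = 52441 ≡ 1213
1401^32 ≡ 1213^2 = 1471369 ≡ 1410
1401^64 ≡ 1410^2 = 1988100 ≡ 169
1401^128 ≡ 169^2 = 28561 ≡ 101
1401^256 ≡ 101^2 = 10201 ≡ 240
1401^512 ≡ 240^2 = 57600 ≡ 680
741 = 512 + 128 + 64 + 32 + 4 + 1, so 1401^741 ≡ 680·101·169·1410·884·1401 ≡ 244 (mod 1423)
983·244 = 239852 ≡ 788 (mod 1423)
300 ≠ 788; the check fails.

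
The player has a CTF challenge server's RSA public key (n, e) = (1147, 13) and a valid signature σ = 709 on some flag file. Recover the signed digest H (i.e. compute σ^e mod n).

339

σ^2 ≡ 709^2 = 502681 ≡ 295
σ^4 ≡ 295^2 = 87025 ≡ 1000
σ^8 ≡ 1000^2 = 1000000 ≡ 963
13 = 8 + 4 + 1, so σ^13 ≡ 963·1000·709 ≡ 339 (mod 1147)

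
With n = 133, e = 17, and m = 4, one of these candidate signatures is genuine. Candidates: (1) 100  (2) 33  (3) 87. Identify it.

1

Candidate 1: Squares mod 133: 100^1≡100, 100^2≡25, 100^4≡93, 100^8≡4, 100^16≡16; 17 = 16 + 1, so 100^17 ≡ 16·100 ≡ 4 (mod 133)
  → matches m = 4
Candidate 2: Squares mod 133: 33^1≡33, 33^2≡25, 33^4≡93, 33^8≡4, 33^16≡16; 17 = 16 + 1, so 33^17 ≡ 16·33 ≡ 129 (mod 133)
Candidate 3: Squares mod 133: 87^1≡87, 87^2≡121, 87^4≡11, 87^8≡121, 87^16≡11; 17 = 16 + 1, so 87^17 ≡ 11·87 ≡ 26 (mod 133)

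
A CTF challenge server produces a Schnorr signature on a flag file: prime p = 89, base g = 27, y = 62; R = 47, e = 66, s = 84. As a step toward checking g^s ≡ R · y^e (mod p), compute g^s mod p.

85

27^2 = 729 ≡ 17
27^4 ≡ 17^2 = 289 ≡ 22
27^8 ≡ 22^2 = 484 ≡ 39
27^16 ≡ 39^2 = 1521 ≡ 8
27^32 ≡ 8^2 = 64
27^64 ≡ 64^2 = 4096 ≡ 2
84 = 64 + 16 + 4, so 27^84 ≡ 2·8·22 ≡ 85 (mod 89)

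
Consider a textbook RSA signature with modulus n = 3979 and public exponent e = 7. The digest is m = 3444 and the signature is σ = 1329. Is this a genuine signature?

σ^7 mod 3979 = 535
535 ≠ 3444, so verification fails.

forged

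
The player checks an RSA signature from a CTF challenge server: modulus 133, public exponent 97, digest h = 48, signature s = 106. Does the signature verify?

does not verify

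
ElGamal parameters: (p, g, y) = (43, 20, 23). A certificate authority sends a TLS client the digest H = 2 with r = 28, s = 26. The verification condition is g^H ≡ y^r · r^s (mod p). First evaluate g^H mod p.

13

20^2 = 400 ≡ 13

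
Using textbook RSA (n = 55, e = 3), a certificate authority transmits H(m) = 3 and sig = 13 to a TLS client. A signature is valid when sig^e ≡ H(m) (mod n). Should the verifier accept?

reject

Squares mod 55: sig^1≡13, sig^2≡4
3 = 2 + 1, so sig^3 ≡ 4·13 ≡ 52 (mod 55)
sig^3 mod 55 = 52, but H(m) = 3.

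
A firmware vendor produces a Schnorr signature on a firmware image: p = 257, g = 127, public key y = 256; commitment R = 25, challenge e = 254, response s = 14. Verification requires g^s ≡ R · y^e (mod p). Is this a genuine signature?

genuine

g^s mod p:
127^2 = 16129 ≡ 195
127^4 ≡ 195^2 = 38025 ≡ 246
127^8 ≡ 246^2 = 60516 ≡ 121
14 = 8 + 4 + 2, so 127^14 ≡ 121·246·195 ≡ 25 (mod 257)
R · y^e mod p:
256^2 = 65536 ≡ 1
256^4 ≡ 1^2 = 1
256^8 ≡ 1^2 = 1
256^16 ≡ 1^2 = 1
256^32 ≡ 1^2 = 1
256^64 ≡ 1^2 = 1
256^128 ≡ 1^2 = 1
254 = 128 + 64 + 32 + 16 + 8 + 4 + 2, so 256^254 ≡ 1·1·1·1·1·1·1 ≡ 1 (mod 257)
25·1 = 25 ≡ 25 (mod 257)
25 ≡ 25 (mod 257); signature holds.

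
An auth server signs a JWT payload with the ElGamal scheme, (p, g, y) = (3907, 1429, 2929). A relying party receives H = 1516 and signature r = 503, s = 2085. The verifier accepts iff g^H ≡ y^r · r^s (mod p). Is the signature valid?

valid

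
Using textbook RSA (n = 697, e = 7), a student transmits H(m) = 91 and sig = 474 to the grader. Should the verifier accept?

reject

sig^2 ≡ 474^2 = 224676 ≡ 242
sig^4 ≡ 242^2 = 58564 ≡ 16
7 = 4 + 2 + 1, so sig^7 ≡ 16·242·474 ≡ 127 (mod 697)
127 ≠ 91, so verification fails.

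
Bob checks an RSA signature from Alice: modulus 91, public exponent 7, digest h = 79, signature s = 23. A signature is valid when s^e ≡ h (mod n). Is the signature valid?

invalid

s^7 mod 91 = 23
s^7 mod 91 = 23, but h = 79.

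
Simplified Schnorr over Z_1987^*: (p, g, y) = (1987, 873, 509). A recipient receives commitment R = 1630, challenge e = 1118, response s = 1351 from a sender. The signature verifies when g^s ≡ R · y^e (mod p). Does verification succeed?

g^s mod p:
873^2 = 762129 ≡ 1108
873^4 ≡ 1108^2 = 1227664 ≡ 1685
873^8 ≡ 1685^2 = 2839225 ≡ 1789
873^16 ≡ 1789^2 = 3200521 ≡ 1451
873^32 ≡ 1451^2 = 2105401 ≡ 1168
873^64 ≡ 1168^2 = 1364224 ≡ 1142
873^128 ≡ 1142^2 = 1304164 ≡ 692
873^256 ≡ 692^2 = 478864 ≡ 1984
873^512 ≡ 1984^2 = 3936256 ≡ 9
873^1024 ≡ 9^2 = 81
1351 = 1024 + 256 + 64 + 4 + 2 + 1, so 873^1351 ≡ 81·1984·1142·1685·1108·873 ≡ 687 (mod 1987)
R · y^e mod p:
509^2 = 259081 ≡ 771
509^4 ≡ 771^2 = 594441 ≡ 328
509^8 ≡ 328^2 = 107584 ≡ 286
509^16 ≡ 286^2 = 81796 ≡ 329
509^32 ≡ 329^2 = 108241 ≡ 943
509^64 ≡ 943^2 = 889249 ≡ 1060
509^128 ≡ 1060^2 = 1123600 ≡ 945
509^256 ≡ 945^2 = 893025 ≡ 862
509^512 ≡ 862^2 = 743044 ≡ 1893
509^1024 ≡ 1893^2 = 3583449 ≡ 888
1118 = 1024 + 64 + 16 + 8 + 4 + 2, so 509^1118 ≡ 888·1060·329·286·328·771 ≡ 1521 (mod 1987)
1630·1521 = 2479230 ≡ 1441 (mod 1987)
687 ≠ 1441; the check fails.

fails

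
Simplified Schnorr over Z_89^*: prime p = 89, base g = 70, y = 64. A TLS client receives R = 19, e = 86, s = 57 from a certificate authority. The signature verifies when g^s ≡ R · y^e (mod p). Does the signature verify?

g^s mod p:
70^2 = 4900 ≡ 5
70^4 ≡ 5^2 = 25
70^8 ≡ 25^2 = 625 ≡ 2
70^16 ≡ 2^2 = 4
70^32 ≡ 4^2 = 16
57 = 32 + 16 + 8 + 1, so 70^57 ≡ 16·4·2·70 ≡ 60 (mod 89)
R · y^e mod p:
64^2 = 4096 ≡ 2
64^4 ≡ 2^2 = 4
64^8 ≡ 4^2 = 16
64^16 ≡ 16^2 = 256 ≡ 78
64^32 ≡ 78^2 = 6084 ≡ 32
64^64 ≡ 32^2 = 1024 ≡ 45
86 = 64 + 16 + 4 + 2, so 64^86 ≡ 45·78·4·2 ≡ 45 (mod 89)
19·45 = 855 ≡ 54 (mod 89)
60 ≠ 54; the check fails.

does not verify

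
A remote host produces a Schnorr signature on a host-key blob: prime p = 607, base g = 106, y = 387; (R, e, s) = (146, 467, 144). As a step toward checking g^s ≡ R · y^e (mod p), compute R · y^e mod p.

387^2 = 149769 ≡ 447
387^4 ≡ 447^2 = 199809 ≡ 106
387^8 ≡ 106^2 = 11236 ≡ 310
387^16 ≡ 310^2 = 96100 ≡ 194
387^32 ≡ 194^2 = 37636 ≡ 2
387^64 ≡ 2^2 = 4
387^128 ≡ 4^2 = 16
387^256 ≡ 16^2 = 256
467 = 256 + 128 + 64 + 16 + 2 + 1, so 387^467 ≡ 256·16·4·194·447·387 ≡ 357 (mod 607)
R · y^e ≡ 146·357 = 52122 ≡ 527 (mod 607)

527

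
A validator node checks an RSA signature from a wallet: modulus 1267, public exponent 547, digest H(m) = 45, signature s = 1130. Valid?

s^2 ≡ 1130^2 = 1276900 ≡ 1031
s^4 ≡ 1031^2 = 1062961 ≡ 1215
s^8 ≡ 1215^2 = 1476225 ≡ 170
s^16 ≡ 170^2 = 28900 ≡ 1026
s^32 ≡ 1026^2 = 1052676 ≡ 1066
s^64 ≡ 1066^2 = 1136356 ≡ 1124
s^128 ≡ 1124^2 = 1263376 ≡ 177
s^256 ≡ 177^2 = 31329 ≡ 921
s^512 ≡ 921^2 = 848241 ≡ 618
547 = 512 + 32 + 2 + 1, so s^547 ≡ 618·1066·1031·1130 ≡ 45 (mod 1267)
45 = H(m), so the signature checks out.

yes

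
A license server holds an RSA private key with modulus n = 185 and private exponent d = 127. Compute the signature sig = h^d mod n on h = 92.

Squares mod 185: h^1≡92, h^2≡139, h^4≡81, h^8≡86, h^16≡181, h^32≡16, h^64≡71
127 = 64 + 32 + 16 + 8 + 4 + 2 + 1, so h^127 ≡ 71·16·181·86·81·139·92 ≡ 93 (mod 185)

93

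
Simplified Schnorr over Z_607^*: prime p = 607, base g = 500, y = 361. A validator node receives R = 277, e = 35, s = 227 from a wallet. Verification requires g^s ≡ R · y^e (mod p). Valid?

yes

g^s mod p:
Squares mod 607: 500^1≡500, 500^2≡523, 500^4≡379, 500^8≡389, 500^16≡178, 500^32≡120, 500^64≡439, 500^128≡302
227 = 128 + 64 + 32 + 2 + 1, so 500^227 ≡ 302·439·120·523·500 ≡ 123 (mod 607)
R · y^e mod p:
Squares mod 607: 361^1≡361, 361^2≡423, 361^4≡471, 361^8≡286, 361^16≡458, 361^32≡349
35 = 32 + 2 + 1, so 361^35 ≡ 349·423·361 ≡ 568 (mod 607)
277·568 = 157336 ≡ 123 (mod 607)
123 ≡ 123 (mod 607); signature holds.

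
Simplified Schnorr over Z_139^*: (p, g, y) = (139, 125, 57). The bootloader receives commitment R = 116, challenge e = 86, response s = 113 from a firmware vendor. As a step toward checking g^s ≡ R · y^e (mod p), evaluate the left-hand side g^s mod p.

100

125^113 mod 139 = 100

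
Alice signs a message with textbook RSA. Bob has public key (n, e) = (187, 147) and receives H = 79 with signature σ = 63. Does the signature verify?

σ^2 ≡ 63^2 = 3969 ≡ 42
σ^4 ≡ 42^2 = 1764 ≡ 81
σ^8 ≡ 81^2 = 6561 ≡ 16
σ^16 ≡ 16^2 = 256 ≡ 69
σ^32 ≡ 69^2 = 4761 ≡ 86
σ^64 ≡ 86^2 = 7396 ≡ 103
σ^128 ≡ 103^2 = 10609 ≡ 137
147 = 128 + 16 + 2 + 1, so σ^147 ≡ 137·69·42·63 ≡ 79 (mod 187)
σ^147 mod 187 = 79 matches H.

verifies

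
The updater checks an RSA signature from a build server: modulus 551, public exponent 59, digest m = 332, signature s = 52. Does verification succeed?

s^2 ≡ 52^2 = 2704 ≡ 500
s^4 ≡ 500^2 = 250000 ≡ 397
s^8 ≡ 397^2 = 157609 ≡ 23
s^16 ≡ 23^2 = 529
s^32 ≡ 529^2 = 279841 ≡ 484
59 = 32 + 16 + 8 + 2 + 1, so s^59 ≡ 484·529·23·500·52 ≡ 219 (mod 551)
s^59 mod 551 = 219, but m = 332.

fails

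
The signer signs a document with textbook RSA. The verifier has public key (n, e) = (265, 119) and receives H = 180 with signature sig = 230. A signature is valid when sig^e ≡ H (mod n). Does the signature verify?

sig^119 mod 265 = 85
sig^119 mod 265 = 85, but H = 180.

does not verify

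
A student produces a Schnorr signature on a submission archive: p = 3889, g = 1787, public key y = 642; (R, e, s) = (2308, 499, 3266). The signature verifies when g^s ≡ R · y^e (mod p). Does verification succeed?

g^s mod p:
1787^2 = 3193369 ≡ 500
1787^4 ≡ 500^2 = 250000 ≡ 1104
1787^8 ≡ 1104^2 = 1218816 ≡ 1559
1787^16 ≡ 1559^2 = 2430481 ≡ 3745
1787^32 ≡ 3745^2 = 14025025 ≡ 1291
1787^64 ≡ 1291^2 = 1666681 ≡ 2189
1787^128 ≡ 2189^2 = 4791721 ≡ 473
1787^256 ≡ 473^2 = 223729 ≡ 2056
1787^512 ≡ 2056^2 = 4227136 ≡ 3682
1787^1024 ≡ 3682^2 = 13557124 ≡ 70
1787^2048 ≡ 70^2 = 4900 ≡ 1011
3266 = 2048 + 1024 + 128 + 64 + 2, so 1787^3266 ≡ 1011·70·473·2189·500 ≡ 207 (mod 3889)
R · y^e mod p:
642^2 = 412164 ≡ 3819
642^4 ≡ 3819^2 = 14584761 ≡ 1011
642^8 ≡ 1011^2 = 1022121 ≡ 3203
642^16 ≡ 3203^2 = 10259209 ≡ 27
642^32 ≡ 27^2 = 729
642^64 ≡ 729^2 = 531441 ≡ 2537
642^128 ≡ 2537^2 = 6436369 ≡ 74
642^256 ≡ 74^2 = 5476 ≡ 1587
499 = 256 + 128 + 64 + 32 + 16 + 2 + 1, so 642^499 ≡ 1587·74·2537·729·27·3819·642 ≡ 1033 (mod 3889)
2308·1033 = 2384164 ≡ 207 (mod 3889)
207 ≡ 207 (mod 3889); signature holds.

passes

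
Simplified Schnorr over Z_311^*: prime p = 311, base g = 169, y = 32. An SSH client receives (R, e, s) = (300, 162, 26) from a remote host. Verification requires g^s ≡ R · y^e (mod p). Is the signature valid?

g^s mod p:
Squares mod 311: 169^1≡169, 169^2≡260, 169^4≡113, 169^8≡18, 169^16≡13
26 = 16 + 8 + 2, so 169^26 ≡ 13·18·260 ≡ 195 (mod 311)
R · y^e mod p:
Squares mod 311: 32^1≡32, 32^2≡91, 32^4≡195, 32^8≡83, 32^16≡47, 32^32≡32, 32^64≡91, 32^128≡195
162 = 128 + 32 + 2, so 32^162 ≡ 195·32·91 ≡ 265 (mod 311)
300·265 = 79500 ≡ 195 (mod 311)
195 ≡ 195 (mod 311); signature holds.

valid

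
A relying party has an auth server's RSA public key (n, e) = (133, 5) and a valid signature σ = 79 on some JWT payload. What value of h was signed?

53

σ^2 ≡ 79^2 = 6241 ≡ 123
σ^4 ≡ 123^2 = 15129 ≡ 100
5 = 4 + 1, so σ^5 ≡ 100·79 ≡ 53 (mod 133)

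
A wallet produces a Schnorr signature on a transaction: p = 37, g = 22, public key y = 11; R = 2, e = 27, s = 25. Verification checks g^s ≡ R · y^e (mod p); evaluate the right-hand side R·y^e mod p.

Squares mod 37: 11^1≡11, 11^2≡10, 11^4≡26, 11^8≡10, 11^16≡26
27 = 16 + 8 + 2 + 1, so 11^27 ≡ 26·10·10·11 ≡ 36 (mod 37)
R · y^e ≡ 2·36 = 72 ≡ 35 (mod 37)

35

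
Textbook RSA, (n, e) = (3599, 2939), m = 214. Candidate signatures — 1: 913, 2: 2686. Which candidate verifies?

Candidate 1: Squares mod 3599: 913^1≡913, 913^2≡2200, 913^4≡2944, 913^8≡744, 913^16≡2889, 913^32≡240, 913^64≡16, 913^128≡256, 913^256≡754, 913^512≡3473, 913^1024≡1480, 913^2048≡2208; 2939 = 2048 + 512 + 256 + 64 + 32 + 16 + 8 + 2 + 1, so 913^2939 ≡ 2208·3473·754·16·240·2889·744·2200·913 ≡ 3385 (mod 3599)
Candidate 2: Squares mod 3599: 2686^1≡2686, 2686^2≡2200, 2686^4≡2944, 2686^8≡744, 2686^16≡2889, 2686^32≡240, 2686^64≡16, 2686^128≡256, 2686^256≡754, 2686^512≡3473, 2686^1024≡1480, 2686^2048≡2208; 2939 = 2048 + 512 + 256 + 64 + 32 + 16 + 8 + 2 + 1, so 2686^2939 ≡ 2208·3473·754·16·240·2889·744·2200·2686 ≡ 214 (mod 3599)
  → matches m = 214

2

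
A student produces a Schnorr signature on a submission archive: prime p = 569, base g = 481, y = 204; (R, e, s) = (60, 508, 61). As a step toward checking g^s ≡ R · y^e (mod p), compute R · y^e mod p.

Squares mod 569: 204^1≡204, 204^2≡79, 204^4≡551, 204^8≡324, 204^16≡280, 204^32≡447, 204^64≡90, 204^128≡134, 204^256≡317
508 = 256 + 128 + 64 + 32 + 16 + 8 + 4, so 204^508 ≡ 317·134·90·447·280·324·551 ≡ 455 (mod 569)
R · y^e ≡ 60·455 = 27300 ≡ 557 (mod 569)

557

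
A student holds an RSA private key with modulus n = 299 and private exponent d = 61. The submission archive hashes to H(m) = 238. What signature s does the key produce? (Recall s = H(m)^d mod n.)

(H(m))^2 ≡ 238^2 = 56644 ≡ 133
(H(m))^4 ≡ 133^2 = 17689 ≡ 48
(H(m))^8 ≡ 48^2 = 2304 ≡ 211
(H(m))^16 ≡ 211^2 = 44521 ≡ 269
(H(m))^32 ≡ 269^2 = 72361 ≡ 3
61 = 32 + 16 + 8 + 4 + 1, so (H(m))^61 ≡ 3·269·211·48·238 ≡ 82 (mod 299)

82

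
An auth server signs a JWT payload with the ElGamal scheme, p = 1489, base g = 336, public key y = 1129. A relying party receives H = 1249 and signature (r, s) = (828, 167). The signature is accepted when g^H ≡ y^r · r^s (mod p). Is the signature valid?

valid

Left side g^H mod p:
Squares mod 1489: 336^1≡336, 336^2≡1221, 336^4≡352, 336^8≡317, 336^16≡726, 336^32≡1459, 336^64≡900, 336^128≡1473, 336^256≡256, 336^512≡20, 336^1024≡400
1249 = 1024 + 128 + 64 + 32 + 1, so 336^1249 ≡ 400·1473·900·1459·336 ≡ 1139 (mod 1489)
Right side y^r · r^s mod p:
Squares mod 1489: 1129^1≡1129, 1129^2≡57, 1129^4≡271, 1129^8≡480, 1129^16≡1094, 1129^32≡1169, 1129^64≡1148, 1129^128≡139, 1129^256≡1453, 1129^512≡1296
828 = 512 + 256 + 32 + 16 + 8 + 4, so 1129^828 ≡ 1296·1453·1169·1094·480·271 ≡ 999 (mod 1489)
Squares mod 1489: 828^1≡828, 828^2≡644, 828^4≡794, 828^8≡589, 828^16≡1473, 828^32≡256, 828^64≡20, 828^128≡400
167 = 128 + 32 + 4 + 2 + 1, so 828^167 ≡ 400·256·794·644·828 ≡ 1277 (mod 1489)
999·1277 = 1275723 ≡ 1139 (mod 1489)
1139 ≡ 1139 (mod 1489), so the signature is genuine.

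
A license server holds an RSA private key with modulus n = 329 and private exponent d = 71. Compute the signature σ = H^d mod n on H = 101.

H^2 ≡ 101^2 = 10201 ≡ 2
H^4 ≡ 2^2 = 4
H^8 ≡ 4^2 = 16
H^16 ≡ 16^2 = 256
H^32 ≡ 256^2 = 65536 ≡ 65
H^64 ≡ 65^2 = 4225 ≡ 277
71 = 64 + 4 + 2 + 1, so H^71 ≡ 277·4·2·101 ≡ 96 (mod 329)

96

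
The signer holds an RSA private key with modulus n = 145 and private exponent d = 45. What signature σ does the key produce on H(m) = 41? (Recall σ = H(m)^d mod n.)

41

Squares mod 145: (H(m))^1≡41, (H(m))^2≡86, (H(m))^4≡1, (H(m))^8≡1, (H(m))^16≡1, (H(m))^32≡1
45 = 32 + 8 + 4 + 1, so (H(m))^45 ≡ 1·1·1·41 ≡ 41 (mod 145)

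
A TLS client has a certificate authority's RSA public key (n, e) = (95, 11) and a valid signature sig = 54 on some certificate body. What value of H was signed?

sig^2 ≡ 54^2 = 2916 ≡ 66
sig^4 ≡ 66^2 = 4356 ≡ 81
sig^8 ≡ 81^2 = 6561 ≡ 6
11 = 8 + 2 + 1, so sig^11 ≡ 6·66·54 ≡ 9 (mod 95)

9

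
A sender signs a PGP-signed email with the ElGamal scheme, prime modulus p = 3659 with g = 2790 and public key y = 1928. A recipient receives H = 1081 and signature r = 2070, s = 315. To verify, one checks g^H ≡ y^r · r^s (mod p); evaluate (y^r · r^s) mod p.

311

1928^2 = 3717184 ≡ 3299
1928^4 ≡ 3299^2 = 10883401 ≡ 1535
1928^8 ≡ 1535^2 = 2356225 ≡ 3488
1928^16 ≡ 3488^2 = 12166144 ≡ 3628
1928^32 ≡ 3628^2 = 13162384 ≡ 961
1928^64 ≡ 961^2 = 923521 ≡ 1453
1928^128 ≡ 1453^2 = 2111209 ≡ 3625
1928^256 ≡ 3625^2 = 13140625 ≡ 1156
1928^512 ≡ 1156^2 = 1336336 ≡ 801
1928^1024 ≡ 801^2 = 641601 ≡ 1276
1928^2048 ≡ 1276^2 = 1628176 ≡ 3580
2070 = 2048 + 16 + 4 + 2, so 1928^2070 ≡ 3580·3628·1535·3299 ≡ 340 (mod 3659)
2070^2 = 4284900 ≡ 211
2070^4 ≡ 211^2 = 44521 ≡ 613
2070^8 ≡ 613^2 = 375769 ≡ 2551
2070^16 ≡ 2551^2 = 6507601 ≡ 1899
2070^32 ≡ 1899^2 = 3606201 ≡ 2086
2070^64 ≡ 2086^2 = 4351396 ≡ 845
2070^128 ≡ 845^2 = 714025 ≡ 520
2070^256 ≡ 520^2 = 270400 ≡ 3293
315 = 256 + 32 + 16 + 8 + 2 + 1, so 2070^315 ≡ 3293·2086·1899·2551·211·2070 ≡ 765 (mod 3659)
y^r · r^s ≡ 340·765 = 260100 ≡ 311 (mod 3659)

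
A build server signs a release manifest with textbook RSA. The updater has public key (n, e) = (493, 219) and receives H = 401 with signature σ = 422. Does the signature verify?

verifies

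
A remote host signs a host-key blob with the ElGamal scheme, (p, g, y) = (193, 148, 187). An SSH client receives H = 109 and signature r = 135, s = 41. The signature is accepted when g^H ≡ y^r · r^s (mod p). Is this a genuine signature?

Left side g^H mod p:
148^2 = 21904 ≡ 95
148^4 ≡ 95^2 = 9025 ≡ 147
148^8 ≡ 147^2 = 21609 ≡ 186
148^16 ≡ 186^2 = 34596 ≡ 49
148^32 ≡ 49^2 = 2401 ≡ 85
148^64 ≡ 85^2 = 7225 ≡ 84
109 = 64 + 32 + 8 + 4 + 1, so 148^109 ≡ 84·85·186·147·148 ≡ 15 (mod 193)
Right side y^r · r^s mod p:
187^2 = 34969 ≡ 36
187^4 ≡ 36^2 = 1296 ≡ 138
187^8 ≡ 138^2 = 19044 ≡ 130
187^16 ≡ 130^2 = 16900 ≡ 109
187^32 ≡ 109^2 = 11881 ≡ 108
187^64 ≡ 108^2 = 11664 ≡ 84
187^128 ≡ 84^2 = 7056 ≡ 108
135 = 128 + 4 + 2 + 1, so 187^135 ≡ 108·138·36·187 ≡ 169 (mod 193)
135^2 = 18225 ≡ 83
135^4 ≡ 83^2 = 6889 ≡ 134
135^8 ≡ 134^2 = 17956 ≡ 7
135^16 ≡ 7^2 = 49
135^32 ≡ 49^2 = 2401 ≡ 85
41 = 32 + 8 + 1, so 135^41 ≡ 85·7·135 ≡ 37 (mod 193)
169·37 = 6253 ≡ 77 (mod 193)
15 ≠ 77, so verification fails.

forged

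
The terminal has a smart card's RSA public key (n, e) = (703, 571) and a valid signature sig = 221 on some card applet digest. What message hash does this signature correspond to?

221

sig^2 ≡ 221^2 = 48841 ≡ 334
sig^4 ≡ 334^2 = 111556 ≡ 482
sig^8 ≡ 482^2 = 232324 ≡ 334
sig^16 ≡ 334^2 = 111556 ≡ 482
sig^32 ≡ 482^2 = 232324 ≡ 334
sig^64 ≡ 334^2 = 111556 ≡ 482
sig^128 ≡ 482^2 = 232324 ≡ 334
sig^256 ≡ 334^2 = 111556 ≡ 482
sig^512 ≡ 482^2 = 232324 ≡ 334
571 = 512 + 32 + 16 + 8 + 2 + 1, so sig^571 ≡ 334·334·482·334·334·221 ≡ 221 (mod 703)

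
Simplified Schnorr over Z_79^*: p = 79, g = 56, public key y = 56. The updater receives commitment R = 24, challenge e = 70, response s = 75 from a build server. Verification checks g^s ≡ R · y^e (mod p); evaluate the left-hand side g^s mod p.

78

56^2 = 3136 ≡ 55
56^4 ≡ 55^2 = 3025 ≡ 23
56^8 ≡ 23^2 = 529 ≡ 55
56^16 ≡ 55^2 = 3025 ≡ 23
56^32 ≡ 23^2 = 529 ≡ 55
56^64 ≡ 55^2 = 3025 ≡ 23
75 = 64 + 8 + 2 + 1, so 56^75 ≡ 23·55·55·56 ≡ 78 (mod 79)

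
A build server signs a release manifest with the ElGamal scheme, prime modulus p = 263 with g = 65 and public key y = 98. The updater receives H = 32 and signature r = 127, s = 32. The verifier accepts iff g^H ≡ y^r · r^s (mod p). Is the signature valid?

Left side g^H mod p:
65^2 = 4225 ≡ 17
65^4 ≡ 17^2 = 289 ≡ 26
65^8 ≡ 26^2 = 676 ≡ 150
65^16 ≡ 150^2 = 22500 ≡ 145
65^32 ≡ 145^2 = 21025 ≡ 248
Right side y^r · r^s mod p:
98^2 = 9604 ≡ 136
98^4 ≡ 136^2 = 18496 ≡ 86
98^8 ≡ 86^2 = 7396 ≡ 32
98^16 ≡ 32^2 = 1024 ≡ 235
98^32 ≡ 235^2 = 55225 ≡ 258
98^64 ≡ 258^2 = 66564 ≡ 25
127 = 64 + 32 + 16 + 8 + 4 + 2 + 1, so 98^127 ≡ 25·258·235·32·86·136·98 ≡ 52 (mod 263)
127^2 = 16129 ≡ 86
127^4 ≡ 86^2 = 7396 ≡ 32
127^8 ≡ 32^2 = 1024 ≡ 235
127^16 ≡ 235^2 = 55225 ≡ 258
127^32 ≡ 258^2 = 66564 ≡ 25
52·25 = 1300 ≡ 248 (mod 263)
248 ≡ 248 (mod 263), so the signature is genuine.

valid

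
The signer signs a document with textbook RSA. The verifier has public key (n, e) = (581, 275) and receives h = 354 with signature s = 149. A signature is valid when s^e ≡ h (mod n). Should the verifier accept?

s^2 ≡ 149^2 = 22201 ≡ 123
s^4 ≡ 123^2 = 15129 ≡ 23
s^8 ≡ 23^2 = 529
s^16 ≡ 529^2 = 279841 ≡ 380
s^32 ≡ 380^2 = 144400 ≡ 312
s^64 ≡ 312^2 = 97344 ≡ 317
s^128 ≡ 317^2 = 100489 ≡ 557
s^256 ≡ 557^2 = 310249 ≡ 576
275 = 256 + 16 + 2 + 1, so s^275 ≡ 576·380·123·149 ≡ 354 (mod 581)
s^275 mod 581 = 354 matches h.

accept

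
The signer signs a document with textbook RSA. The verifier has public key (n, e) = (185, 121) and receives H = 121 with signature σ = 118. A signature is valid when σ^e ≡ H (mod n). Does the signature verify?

Squares mod 185: σ^1≡118, σ^2≡49, σ^4≡181, σ^8≡16, σ^16≡71, σ^32≡46, σ^64≡81
121 = 64 + 32 + 16 + 8 + 1, so σ^121 ≡ 81·46·71·16·118 ≡ 33 (mod 185)
The recovered value 33 does not match the digest 121.

does not verify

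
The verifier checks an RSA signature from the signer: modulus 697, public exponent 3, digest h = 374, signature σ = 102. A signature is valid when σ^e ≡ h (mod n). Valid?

σ^2 ≡ 102^2 = 10404 ≡ 646
3 = 2 + 1, so σ^3 ≡ 646·102 ≡ 374 (mod 697)
σ^3 mod 697 = 374 matches h.

yes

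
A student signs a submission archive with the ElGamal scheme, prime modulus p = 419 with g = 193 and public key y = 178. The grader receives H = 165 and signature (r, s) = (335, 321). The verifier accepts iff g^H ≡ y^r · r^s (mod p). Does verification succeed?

passes

Left side g^H mod p:
193^2 = 37249 ≡ 377
193^4 ≡ 377^2 = 142129 ≡ 88
193^8 ≡ 88^2 = 7744 ≡ 202
193^16 ≡ 202^2 = 40804 ≡ 161
193^32 ≡ 161^2 = 25921 ≡ 362
193^64 ≡ 362^2 = 131044 ≡ 316
193^128 ≡ 316^2 = 99856 ≡ 134
165 = 128 + 32 + 4 + 1, so 193^165 ≡ 134·362·88·193 ≡ 284 (mod 419)
Right side y^r · r^s mod p:
178^2 = 31684 ≡ 259
178^4 ≡ 259^2 = 67081 ≡ 41
178^8 ≡ 41^2 = 1681 ≡ 5
178^16 ≡ 5^2 = 25
178^32 ≡ 25^2 = 625 ≡ 206
178^64 ≡ 206^2 = 42436 ≡ 117
178^128 ≡ 117^2 = 13689 ≡ 281
178^256 ≡ 281^2 = 78961 ≡ 189
335 = 256 + 64 + 8 + 4 + 2 + 1, so 178^335 ≡ 189·117·5·41·259·178 ≡ 48 (mod 419)
335^2 = 112225 ≡ 352
335^4 ≡ 352^2 = 123904 ≡ 299
335^8 ≡ 299^2 = 89401 ≡ 154
335^16 ≡ 154^2 = 23716 ≡ 252
335^32 ≡ 252^2 = 63504 ≡ 235
335^64 ≡ 235^2 = 55225 ≡ 336
335^128 ≡ 336^2 = 112896 ≡ 185
335^256 ≡ 185^2 = 34225 ≡ 286
321 = 256 + 64 + 1, so 335^321 ≡ 286·336·335 ≡ 390 (mod 419)
48·390 = 18720 ≡ 284 (mod 419)
284 ≡ 284 (mod 419), so the signature is genuine.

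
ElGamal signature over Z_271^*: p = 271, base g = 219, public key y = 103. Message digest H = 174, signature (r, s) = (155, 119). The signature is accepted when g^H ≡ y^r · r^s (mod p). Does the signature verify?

verifies

Left side g^H mod p:
219^2 = 47961 ≡ 265
219^4 ≡ 265^2 = 70225 ≡ 36
219^8 ≡ 36^2 = 1296 ≡ 212
219^16 ≡ 212^2 = 44944 ≡ 229
219^32 ≡ 229^2 = 52441 ≡ 138
219^64 ≡ 138^2 = 19044 ≡ 74
219^128 ≡ 74^2 = 5476 ≡ 56
174 = 128 + 32 + 8 + 4 + 2, so 219^174 ≡ 56·138·212·36·265 ≡ 167 (mod 271)
Right side y^r · r^s mod p:
103^2 = 10609 ≡ 40
103^4 ≡ 40^2 = 1600 ≡ 245
103^8 ≡ 245^2 = 60025 ≡ 134
103^16 ≡ 134^2 = 17956 ≡ 70
103^32 ≡ 70^2 = 4900 ≡ 22
103^64 ≡ 22^2 = 484 ≡ 213
103^128 ≡ 213^2 = 45369 ≡ 112
155 = 128 + 16 + 8 + 2 + 1, so 103^155 ≡ 112·70·134·40·103 ≡ 77 (mod 271)
155^2 = 24025 ≡ 177
155^4 ≡ 177^2 = 31329 ≡ 164
155^8 ≡ 164^2 = 26896 ≡ 67
155^16 ≡ 67^2 = 4489 ≡ 153
155^32 ≡ 153^2 = 23409 ≡ 103
155^64 ≡ 103^2 = 10609 ≡ 40
119 = 64 + 32 + 16 + 4 + 2 + 1, so 155^119 ≡ 40·103·153·164·177·155 ≡ 62 (mod 271)
77·62 = 4774 ≡ 167 (mod 271)
167 ≡ 167 (mod 271), so the signature is genuine.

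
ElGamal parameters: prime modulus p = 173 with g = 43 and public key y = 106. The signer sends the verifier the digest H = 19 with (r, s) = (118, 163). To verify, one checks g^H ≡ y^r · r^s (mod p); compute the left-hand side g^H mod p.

138

Squares mod 173: 43^1≡43, 43^2≡119, 43^4≡148, 43^8≡106, 43^16≡164
19 = 16 + 2 + 1, so 43^19 ≡ 164·119·43 ≡ 138 (mod 173)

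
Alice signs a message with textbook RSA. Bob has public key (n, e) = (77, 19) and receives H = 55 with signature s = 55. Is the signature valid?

valid

s^2 ≡ 55^2 = 3025 ≡ 22
s^4 ≡ 22^2 = 484 ≡ 22
s^8 ≡ 22^2 = 484 ≡ 22
s^16 ≡ 22^2 = 484 ≡ 22
19 = 16 + 2 + 1, so s^19 ≡ 22·22·55 ≡ 55 (mod 77)
55 = H, so the signature checks out.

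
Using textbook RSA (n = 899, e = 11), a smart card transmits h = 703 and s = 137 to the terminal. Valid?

s^2 ≡ 137^2 = 18769 ≡ 789
s^4 ≡ 789^2 = 622521 ≡ 413
s^8 ≡ 413^2 = 170569 ≡ 658
11 = 8 + 2 + 1, so s^11 ≡ 658·789·137 ≡ 809 (mod 899)
809 ≠ 703, so verification fails.

no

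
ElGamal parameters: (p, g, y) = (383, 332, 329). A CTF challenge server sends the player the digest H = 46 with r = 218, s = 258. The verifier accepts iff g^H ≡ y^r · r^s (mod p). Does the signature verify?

verifies

Left side g^H mod p:
Squares mod 383: 332^1≡332, 332^2≡303, 332^4≡272, 332^8≡65, 332^16≡12, 332^32≡144
46 = 32 + 8 + 4 + 2, so 332^46 ≡ 144·65·272·303 ≡ 55 (mod 383)
Right side y^r · r^s mod p:
Squares mod 383: 329^1≡329, 329^2≡235, 329^4≡73, 329^8≡350, 329^16≡323, 329^32≡153, 329^64≡46, 329^128≡201
218 = 128 + 64 + 16 + 8 + 2, so 329^218 ≡ 201·46·323·350·235 ≡ 251 (mod 383)
Squares mod 383: 218^1≡218, 218^2≡32, 218^4≡258, 218^8≡305, 218^16≡339, 218^32≡21, 218^64≡58, 218^128≡300, 218^256≡378
258 = 256 + 2, so 218^258 ≡ 378·32 ≡ 223 (mod 383)
251·223 = 55973 ≡ 55 (mod 383)
55 ≡ 55 (mod 383), so the signature is genuine.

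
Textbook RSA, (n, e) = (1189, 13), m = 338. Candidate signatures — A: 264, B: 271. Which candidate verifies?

Candidate A: Squares mod 1189: 264^1≡264, 264^2≡734, 264^4≡139, 264^8≡297; 13 = 8 + 4 + 1, so 264^13 ≡ 297·139·264 ≡ 338 (mod 1189)
  → matches m = 338
Candidate B: Squares mod 1189: 271^1≡271, 271^2≡912, 271^4≡633, 271^8≡1185; 13 = 8 + 4 + 1, so 271^13 ≡ 1185·633·271 ≡ 1070 (mod 1189)

A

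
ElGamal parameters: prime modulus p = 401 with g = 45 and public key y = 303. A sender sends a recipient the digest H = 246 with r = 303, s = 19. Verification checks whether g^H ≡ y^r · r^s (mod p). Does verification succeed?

passes

Left side g^H mod p:
45^2 = 2025 ≡ 20
45^4 ≡ 20^2 = 400
45^8 ≡ 400^2 = 160000 ≡ 1
45^16 ≡ 1^2 = 1
45^32 ≡ 1^2 = 1
45^64 ≡ 1^2 = 1
45^128 ≡ 1^2 = 1
246 = 128 + 64 + 32 + 16 + 4 + 2, so 45^246 ≡ 1·1·1·1·400·20 ≡ 381 (mod 401)
Right side y^r · r^s mod p:
303^2 = 91809 ≡ 381
303^4 ≡ 381^2 = 145161 ≡ 400
303^8 ≡ 400^2 = 160000 ≡ 1
303^16 ≡ 1^2 = 1
303^32 ≡ 1^2 = 1
303^64 ≡ 1^2 = 1
303^128 ≡ 1^2 = 1
303^256 ≡ 1^2 = 1
303 = 256 + 32 + 8 + 4 + 2 + 1, so 303^303 ≡ 1·1·1·400·381·303 ≡ 45 (mod 401)
303^2 = 91809 ≡ 381
303^4 ≡ 381^2 = 145161 ≡ 400
303^8 ≡ 400^2 = 160000 ≡ 1
303^16 ≡ 1^2 = 1
19 = 16 + 2 + 1, so 303^19 ≡ 1·381·303 ≡ 356 (mod 401)
45·356 = 16020 ≡ 381 (mod 401)
381 ≡ 381 (mod 401), so the signature is genuine.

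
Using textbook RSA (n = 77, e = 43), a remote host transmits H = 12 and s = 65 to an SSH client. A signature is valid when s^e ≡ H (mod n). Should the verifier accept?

Squares mod 77: s^1≡65, s^2≡67, s^4≡23, s^8≡67, s^16≡23, s^32≡67
43 = 32 + 8 + 2 + 1, so s^43 ≡ 67·67·67·65 ≡ 65 (mod 77)
65 ≠ 12, so verification fails.

reject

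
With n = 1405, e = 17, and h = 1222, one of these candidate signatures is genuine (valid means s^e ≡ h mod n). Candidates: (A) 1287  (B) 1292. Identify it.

Candidate A: 1287^2 = 1656369 ≡ 1279; 1287^4 ≡ 1279^2 = 1635841 ≡ 421; 1287^8 ≡ 421^2 = 177241 ≡ 211; 1287^16 ≡ 211^2 = 44521 ≡ 966; 17 = 16 + 1, so 1287^17 ≡ 966·1287 ≡ 1222 (mod 1405)
  → matches h = 1222
Candidate B: 1292^2 = 1669264 ≡ 124; 1292^4 ≡ 124^2 = 15376 ≡ 1326; 1292^8 ≡ 1326^2 = 1758276 ≡ 621; 1292^16 ≡ 621^2 = 385641 ≡ 671; 17 = 16 + 1, so 1292^17 ≡ 671·1292 ≡ 47 (mod 1405)

A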